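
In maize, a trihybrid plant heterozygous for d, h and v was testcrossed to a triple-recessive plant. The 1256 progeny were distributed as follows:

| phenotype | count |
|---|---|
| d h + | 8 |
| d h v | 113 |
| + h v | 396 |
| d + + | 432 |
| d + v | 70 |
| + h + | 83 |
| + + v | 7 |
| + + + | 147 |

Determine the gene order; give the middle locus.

h

The two most frequent reciprocal classes, + h v and d + +, are the parental types, so the F1 was + h v / d + +.
The two rarest classes, + + v and d h +, are the double crossovers. Comparing them with the parentals, only the h allele has switched, so h is the middle locus and the order is v – h – d.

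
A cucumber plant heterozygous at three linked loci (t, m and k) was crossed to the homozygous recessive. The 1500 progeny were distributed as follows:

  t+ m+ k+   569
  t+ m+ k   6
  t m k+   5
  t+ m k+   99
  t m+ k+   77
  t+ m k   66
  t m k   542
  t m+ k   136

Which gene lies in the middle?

k

The two most frequent reciprocal classes, t m k and t+ m+ k+, are the parental types, so the F1 was t m k / t+ m+ k+.
The two rarest classes, t m k+ and t+ m+ k, are the double crossovers. Comparing them with the parentals, only the k allele has switched, so k is the middle locus and the order is m – k – t.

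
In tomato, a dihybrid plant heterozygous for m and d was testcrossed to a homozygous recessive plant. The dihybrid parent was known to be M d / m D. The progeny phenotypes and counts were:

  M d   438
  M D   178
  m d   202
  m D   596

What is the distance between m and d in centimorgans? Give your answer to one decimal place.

26.9 centimorgans

The recombinant classes are M D and m d: 178 + 202 = 380.
Recombination frequency = 380/1414 = 0.2687 ≈ 26.9%, i.e. 26.9 centimorgans.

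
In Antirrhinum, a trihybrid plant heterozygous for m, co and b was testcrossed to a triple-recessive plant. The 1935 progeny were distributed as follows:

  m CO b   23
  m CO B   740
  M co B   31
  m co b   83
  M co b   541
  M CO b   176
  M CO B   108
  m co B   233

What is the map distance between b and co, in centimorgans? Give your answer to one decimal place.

The two most frequent reciprocal classes, M co b and m CO B, are the parental types, so the F1 was M co b / m CO B.
The two rarest classes, M co B and m CO b, are the double crossovers. Comparing them with the parentals, only the b allele has switched, so b is the middle locus and the order is co – b – m.
Crossovers in the co–b interval produce the single-crossover classes M CO b and m co B (176 + 233 = 409) plus the double crossovers (54).
RF(co–b) = (409 + 54) / 1935 = 463/1935 = 0.2393 → 23.9 centimorgans.

23.9 centimorgans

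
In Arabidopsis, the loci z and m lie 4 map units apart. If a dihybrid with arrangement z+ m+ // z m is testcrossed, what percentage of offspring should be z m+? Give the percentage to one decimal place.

2.0%

A map distance of 4 map units corresponds to a recombination frequency of 0.040.
The F1 is z+ m+ / z m, so z m+ is a recombinant gamete class with expected frequency r/2 = 0.040/2 = 0.0200.
That is 0.0200 = 2.0% of the progeny.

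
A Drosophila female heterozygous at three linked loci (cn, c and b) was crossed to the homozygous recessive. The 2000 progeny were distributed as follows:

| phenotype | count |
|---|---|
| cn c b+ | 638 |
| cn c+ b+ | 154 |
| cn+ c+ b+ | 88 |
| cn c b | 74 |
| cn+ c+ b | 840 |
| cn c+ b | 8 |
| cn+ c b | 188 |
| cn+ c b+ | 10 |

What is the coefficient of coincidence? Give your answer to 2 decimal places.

0.56

The two most frequent reciprocal classes, cn c b+ and cn+ c+ b, are the parental types, so the F1 was cn c b+ / cn+ c+ b.
The two rarest classes, cn+ c b+ and cn c+ b, are the double crossovers. Comparing them with the parentals, only the cn allele has switched, so cn is the middle locus and the order is b – cn – c.
b–cn: (162 + 18)/2000 = 0.0900; cn–c: (342 + 18)/2000 = 0.1800.
Expected DCO frequency = 0.0900 × 0.1800 ≈ 0.01620; observed = 18/2000 ≈ 0.00900.
Coefficient of coincidence = 0.00900/0.01620 ≈ 0.56.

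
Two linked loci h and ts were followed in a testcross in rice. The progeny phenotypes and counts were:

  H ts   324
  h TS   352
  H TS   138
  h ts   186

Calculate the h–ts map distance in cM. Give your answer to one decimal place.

The two most frequent classes, H ts (324) and h TS (352), are the parental types, so the F1 was H ts / h TS.
The recombinant classes are H TS and h ts: 138 + 186 = 324.
Recombination frequency = 324/1000 = 0.3240 ≈ 32.4%, i.e. 32.4 cM.

32.4 cM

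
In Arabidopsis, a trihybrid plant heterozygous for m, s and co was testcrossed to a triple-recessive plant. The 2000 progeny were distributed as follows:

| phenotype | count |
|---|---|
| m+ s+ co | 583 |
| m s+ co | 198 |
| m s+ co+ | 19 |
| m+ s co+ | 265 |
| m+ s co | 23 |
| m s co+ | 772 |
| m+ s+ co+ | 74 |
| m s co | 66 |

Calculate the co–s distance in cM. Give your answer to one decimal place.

The two most frequent reciprocal classes, m+ s+ co and m s co+, are the parental types, so the F1 was m+ s+ co / m s co+.
The two rarest classes, m+ s co and m s+ co+, are the double crossovers. Comparing them with the parentals, only the s allele has switched, so s is the middle locus and the order is co – s – m.
Crossovers in the co–s interval produce the single-crossover classes m+ s+ co+ and m s co (74 + 66 = 140) plus the double crossovers (42).
RF(co–s) = (140 + 42) / 2000 = 182/2000 = 0.0910 → 9.1 cM.

9.1 cM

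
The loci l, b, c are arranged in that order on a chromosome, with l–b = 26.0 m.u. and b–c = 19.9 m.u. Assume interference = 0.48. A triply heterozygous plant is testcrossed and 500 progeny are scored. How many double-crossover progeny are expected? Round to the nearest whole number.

13

Map distances give recombination frequencies of 0.260 and 0.199 for the two intervals.
With interference 0.48 (so coincidence = 0.52), expected double-crossover frequency = 0.260 × 0.199 × 0.52 = 0.02690.
Expected number = 0.02690 × 500 = 13.45 ≈ 13.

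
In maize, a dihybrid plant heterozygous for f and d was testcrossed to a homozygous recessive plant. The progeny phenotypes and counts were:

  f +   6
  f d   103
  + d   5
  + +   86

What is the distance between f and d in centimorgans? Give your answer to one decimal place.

5.5 centimorgans

The two most frequent classes, + + (86) and f d (103), are the parental types, so the F1 was + + / f d.
The recombinant classes are + d and f +: 5 + 6 = 11.
Recombination frequency = 11/200 = 0.0550 ≈ 5.5%, i.e. 5.5 centimorgans.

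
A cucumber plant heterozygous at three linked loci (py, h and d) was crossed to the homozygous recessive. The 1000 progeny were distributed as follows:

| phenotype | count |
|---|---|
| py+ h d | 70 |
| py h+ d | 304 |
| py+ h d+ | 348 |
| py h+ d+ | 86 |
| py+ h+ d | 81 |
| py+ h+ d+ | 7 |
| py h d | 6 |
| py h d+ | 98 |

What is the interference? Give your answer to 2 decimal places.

0.60

The two most frequent reciprocal classes, py h+ d and py+ h d+, are the parental types, so the F1 was py h+ d / py+ h d+.
The two rarest classes, py h d and py+ h+ d+, are the double crossovers. Comparing them with the parentals, only the h allele has switched, so h is the middle locus and the order is d – h – py.
d–h: (156 + 13)/1000 = 0.1690; h–py: (179 + 13)/1000 = 0.1920.
Expected DCO frequency = 0.1690 × 0.1920 ≈ 0.03245; observed = 13/1000 ≈ 0.01300.
Coefficient of coincidence = 0.01300/0.03245 ≈ 0.40; interference = 1 − 0.40 = 0.60.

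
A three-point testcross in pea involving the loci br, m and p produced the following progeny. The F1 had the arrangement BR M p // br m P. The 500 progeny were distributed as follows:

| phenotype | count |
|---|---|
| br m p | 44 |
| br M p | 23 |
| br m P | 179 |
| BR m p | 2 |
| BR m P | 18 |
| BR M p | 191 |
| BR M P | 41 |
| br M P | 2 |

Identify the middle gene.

The two rarest classes, BR m p and br M P, are the double crossovers. Comparing them with the parentals, only the m allele has switched, so m is the middle locus and the order is br – m – p.

m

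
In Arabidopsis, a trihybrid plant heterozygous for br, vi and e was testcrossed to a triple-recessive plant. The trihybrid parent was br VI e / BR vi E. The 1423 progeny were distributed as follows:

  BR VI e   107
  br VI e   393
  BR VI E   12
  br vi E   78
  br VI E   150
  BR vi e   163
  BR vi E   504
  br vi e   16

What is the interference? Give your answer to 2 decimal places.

The two rarest classes, br vi e and BR VI E, are the double crossovers. Comparing them with the parentals, only the vi allele has switched, so vi is the middle locus and the order is e – vi – br.
e–vi: (313 + 28)/1423 = 0.2396; vi–br: (185 + 28)/1423 = 0.1497.
Expected DCO frequency = 0.2396 × 0.1497 ≈ 0.03587; observed = 28/1423 ≈ 0.01968.
Coefficient of coincidence = 0.01968/0.03587 ≈ 0.55; interference = 1 − 0.55 = 0.45.

0.45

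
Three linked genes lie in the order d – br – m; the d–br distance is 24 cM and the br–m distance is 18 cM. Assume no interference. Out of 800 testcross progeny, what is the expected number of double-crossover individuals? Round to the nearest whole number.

Map distances give recombination frequencies of 0.240 and 0.180 for the two intervals.
With no interference, expected double-crossover frequency = 0.240 × 0.180 = 0.04320.
Expected number = 0.04320 × 800 = 34.56 ≈ 35.

35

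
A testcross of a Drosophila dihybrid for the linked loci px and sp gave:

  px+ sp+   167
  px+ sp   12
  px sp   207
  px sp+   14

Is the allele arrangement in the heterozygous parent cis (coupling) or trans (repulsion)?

cis

The two most frequent classes are px+ sp+ (167) and px sp (207); these are the parental (non-recombinant) types.
So the F1 carried px+ sp+ on one chromosome and px sp on the other — the recessive alleles are on the same chromosome (cis / coupling).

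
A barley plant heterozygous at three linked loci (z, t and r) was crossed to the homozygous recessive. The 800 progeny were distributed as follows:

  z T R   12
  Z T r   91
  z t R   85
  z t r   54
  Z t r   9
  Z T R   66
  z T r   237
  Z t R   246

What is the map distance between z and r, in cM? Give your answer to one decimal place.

24.6 cM

The two most frequent reciprocal classes, Z t R and z T r, are the parental types, so the F1 was Z t R / z T r.
The two rarest classes, Z t r and z T R, are the double crossovers. Comparing them with the parentals, only the r allele has switched, so r is the middle locus and the order is t – r – z.
Crossovers in the r–z interval produce the single-crossover classes z t R and Z T r (85 + 91 = 176) plus the double crossovers (21).
RF(r–z) = (176 + 21) / 800 = 197/800 = 0.2462 → 24.6 cM.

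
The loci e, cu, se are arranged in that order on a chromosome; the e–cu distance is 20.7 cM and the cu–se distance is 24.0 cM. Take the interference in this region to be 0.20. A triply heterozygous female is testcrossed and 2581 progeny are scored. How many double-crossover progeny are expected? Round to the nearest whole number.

103

Map distances give recombination frequencies of 0.207 and 0.240 for the two intervals.
With interference 0.20 (so coincidence = 0.80), expected double-crossover frequency = 0.207 × 0.240 × 0.80 = 0.03974.
Expected number = 0.03974 × 2581 = 102.58 ≈ 103.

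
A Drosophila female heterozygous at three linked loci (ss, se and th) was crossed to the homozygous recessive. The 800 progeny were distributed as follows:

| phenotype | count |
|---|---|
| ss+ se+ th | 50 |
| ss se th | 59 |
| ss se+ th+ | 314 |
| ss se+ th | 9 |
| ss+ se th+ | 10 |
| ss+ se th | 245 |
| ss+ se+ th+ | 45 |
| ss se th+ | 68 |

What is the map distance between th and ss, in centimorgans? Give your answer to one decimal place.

The two most frequent reciprocal classes, ss+ se th and ss se+ th+, are the parental types, so the F1 was ss+ se th / ss se+ th+.
The two rarest classes, ss+ se th+ and ss se+ th, are the double crossovers. Comparing them with the parentals, only the th allele has switched, so th is the middle locus and the order is ss – th – se.
Crossovers in the ss–th interval produce the single-crossover classes ss se th and ss+ se+ th+ (59 + 45 = 104) plus the double crossovers (19).
RF(ss–th) = (104 + 19) / 800 = 123/800 = 0.1537 → 15.4 centimorgans.

15.4 centimorgans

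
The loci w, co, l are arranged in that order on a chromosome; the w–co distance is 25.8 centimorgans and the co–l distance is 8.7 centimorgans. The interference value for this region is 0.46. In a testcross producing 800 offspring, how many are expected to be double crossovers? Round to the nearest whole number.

Map distances give recombination frequencies of 0.258 and 0.087 for the two intervals.
With interference 0.46 (so coincidence = 0.54), expected double-crossover frequency = 0.258 × 0.087 × 0.54 = 0.01212.
Expected number = 0.01212 × 800 = 9.70 ≈ 10.

10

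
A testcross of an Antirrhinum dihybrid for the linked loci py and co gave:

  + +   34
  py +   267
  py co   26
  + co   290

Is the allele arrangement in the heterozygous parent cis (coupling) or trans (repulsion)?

The two most frequent classes are + co (290) and py + (267); these are the parental (non-recombinant) types.
So the F1 carried + co on one chromosome and py + on the other — the recessive alleles are on opposite chromosomes (trans / repulsion).

trans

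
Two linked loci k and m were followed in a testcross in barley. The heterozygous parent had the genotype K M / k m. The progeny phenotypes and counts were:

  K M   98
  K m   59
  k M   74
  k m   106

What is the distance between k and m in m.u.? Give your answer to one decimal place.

39.5 m.u.

The recombinant classes are K m and k M: 59 + 74 = 133.
Recombination frequency = 133/337 = 0.3947 ≈ 39.5%, i.e. 39.5 m.u.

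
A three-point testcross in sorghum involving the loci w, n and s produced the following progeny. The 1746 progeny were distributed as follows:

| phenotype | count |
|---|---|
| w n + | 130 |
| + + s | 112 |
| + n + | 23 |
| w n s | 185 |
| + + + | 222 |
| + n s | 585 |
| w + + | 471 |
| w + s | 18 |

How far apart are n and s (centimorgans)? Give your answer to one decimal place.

16.2 centimorgans

The two most frequent reciprocal classes, + n s and w + +, are the parental types, so the F1 was + n s / w + +.
The two rarest classes, + n + and w + s, are the double crossovers. Comparing them with the parentals, only the s allele has switched, so s is the middle locus and the order is n – s – w.
Crossovers in the n–s interval produce the single-crossover classes + + s and w n + (112 + 130 = 242) plus the double crossovers (41).
RF(n–s) = (242 + 41) / 1746 = 283/1746 = 0.1621 → 16.2 centimorgans.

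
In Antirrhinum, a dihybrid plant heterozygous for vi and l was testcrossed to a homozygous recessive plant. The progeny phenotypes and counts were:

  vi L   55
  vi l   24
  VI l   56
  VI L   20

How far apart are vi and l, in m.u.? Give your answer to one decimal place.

The two most frequent classes, VI l (56) and vi L (55), are the parental types, so the F1 was VI l / vi L.
The recombinant classes are VI L and vi l: 20 + 24 = 44.
Recombination frequency = 44/155 = 0.2839 ≈ 28.4%, i.e. 28.4 m.u.

28.4 m.u.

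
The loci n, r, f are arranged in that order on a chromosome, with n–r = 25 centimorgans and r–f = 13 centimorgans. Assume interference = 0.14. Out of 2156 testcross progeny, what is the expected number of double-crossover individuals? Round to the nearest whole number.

60

Map distances give recombination frequencies of 0.250 and 0.130 for the two intervals.
With interference 0.14 (so coincidence = 0.86), expected double-crossover frequency = 0.250 × 0.130 × 0.86 = 0.02795.
Expected number = 0.02795 × 2156 = 60.26 ≈ 60.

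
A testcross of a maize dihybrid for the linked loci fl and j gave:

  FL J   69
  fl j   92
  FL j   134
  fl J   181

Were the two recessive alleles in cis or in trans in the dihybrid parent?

trans

The two most frequent classes are FL j (134) and fl J (181); these are the parental (non-recombinant) types.
So the F1 carried FL j on one chromosome and fl J on the other — the recessive alleles are on opposite chromosomes (trans / repulsion).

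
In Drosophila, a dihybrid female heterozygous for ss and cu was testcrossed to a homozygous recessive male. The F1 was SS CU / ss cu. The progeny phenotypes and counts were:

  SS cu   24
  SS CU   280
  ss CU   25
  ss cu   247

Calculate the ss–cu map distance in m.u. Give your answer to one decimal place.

The recombinant classes are SS cu and ss CU: 24 + 25 = 49.
Recombination frequency = 49/576 = 0.0851 ≈ 8.5%, i.e. 8.5 m.u.

8.5 m.u.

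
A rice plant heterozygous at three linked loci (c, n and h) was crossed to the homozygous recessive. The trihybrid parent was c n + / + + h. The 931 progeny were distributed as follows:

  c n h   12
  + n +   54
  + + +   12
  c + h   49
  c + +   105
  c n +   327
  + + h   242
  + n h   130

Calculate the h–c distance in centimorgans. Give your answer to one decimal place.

13.6 centimorgans

The two rarest classes, c n h and + + +, are the double crossovers. Comparing them with the parentals, only the h allele has switched, so h is the middle locus and the order is c – h – n.
Crossovers in the c–h interval produce the single-crossover classes + n + and c + h (54 + 49 = 103) plus the double crossovers (24).
RF(c–h) = (103 + 24) / 931 = 127/931 = 0.1364 → 13.6 centimorgans.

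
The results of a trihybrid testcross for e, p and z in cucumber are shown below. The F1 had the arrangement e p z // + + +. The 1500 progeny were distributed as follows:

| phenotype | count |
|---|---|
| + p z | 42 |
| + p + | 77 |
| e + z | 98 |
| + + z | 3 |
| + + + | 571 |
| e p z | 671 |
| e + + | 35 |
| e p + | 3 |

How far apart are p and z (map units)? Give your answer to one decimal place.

The two rarest classes, e p + and + + z, are the double crossovers. Comparing them with the parentals, only the z allele has switched, so z is the middle locus and the order is p – z – e.
Crossovers in the p–z interval produce the single-crossover classes e + z and + p + (98 + 77 = 175) plus the double crossovers (6).
RF(p–z) = (175 + 6) / 1500 = 181/1500 = 0.1207 → 12.1 map units.

12.1 map units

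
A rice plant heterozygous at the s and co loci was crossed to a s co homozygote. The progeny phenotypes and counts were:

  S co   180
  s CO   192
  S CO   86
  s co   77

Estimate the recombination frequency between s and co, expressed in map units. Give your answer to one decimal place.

30.5 map units

The two most frequent classes, S co (180) and s CO (192), are the parental types, so the F1 was S co / s CO.
The recombinant classes are S CO and s co: 86 + 77 = 163.
Recombination frequency = 163/535 = 0.3047 ≈ 30.5%, i.e. 30.5 map units.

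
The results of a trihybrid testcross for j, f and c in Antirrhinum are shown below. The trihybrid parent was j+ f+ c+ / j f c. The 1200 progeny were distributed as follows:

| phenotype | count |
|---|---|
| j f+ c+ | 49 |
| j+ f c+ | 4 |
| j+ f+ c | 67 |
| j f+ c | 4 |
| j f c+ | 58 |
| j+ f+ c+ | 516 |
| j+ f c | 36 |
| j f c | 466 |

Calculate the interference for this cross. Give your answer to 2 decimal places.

The two rarest classes, j+ f c+ and j f+ c, are the double crossovers. Comparing them with the parentals, only the f allele has switched, so f is the middle locus and the order is c – f – j.
c–f: (125 + 8)/1200 = 0.1108; f–j: (85 + 8)/1200 = 0.0775.
Expected DCO frequency = 0.1108 × 0.0775 ≈ 0.00859; observed = 8/1200 ≈ 0.00667.
Coefficient of coincidence = 0.00667/0.00859 ≈ 0.78; interference = 1 − 0.78 = 0.22.

0.22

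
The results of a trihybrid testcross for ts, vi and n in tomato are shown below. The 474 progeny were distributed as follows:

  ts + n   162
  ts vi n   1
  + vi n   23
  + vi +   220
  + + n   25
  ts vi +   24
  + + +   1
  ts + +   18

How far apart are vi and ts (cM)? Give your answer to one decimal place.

The two most frequent reciprocal classes, ts + n and + vi +, are the parental types, so the F1 was ts + n / + vi +.
The two rarest classes, ts vi n and + + +, are the double crossovers. Comparing them with the parentals, only the vi allele has switched, so vi is the middle locus and the order is n – vi – ts.
Crossovers in the vi–ts interval produce the single-crossover classes + + n and ts vi + (25 + 24 = 49) plus the double crossovers (2).
RF(vi–ts) = (49 + 2) / 474 = 51/474 = 0.1076 → 10.8 cM.

10.8 cM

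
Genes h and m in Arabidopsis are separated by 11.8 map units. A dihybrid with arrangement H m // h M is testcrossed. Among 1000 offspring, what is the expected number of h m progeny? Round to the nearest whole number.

A map distance of 11.8 map units corresponds to a recombination frequency of 0.118.
The F1 is H m / h M, so h m is a recombinant gamete class with expected frequency r/2 = 0.118/2 = 0.0590.
Expected number = 0.0590 × 1000 = 59.00 ≈ 59.

59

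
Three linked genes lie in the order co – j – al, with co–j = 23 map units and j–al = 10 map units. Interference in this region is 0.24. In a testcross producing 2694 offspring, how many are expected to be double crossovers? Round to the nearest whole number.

Map distances give recombination frequencies of 0.230 and 0.100 for the two intervals.
With interference 0.24 (so coincidence = 0.76), expected double-crossover frequency = 0.230 × 0.100 × 0.76 = 0.01748.
Expected number = 0.01748 × 2694 = 47.09 ≈ 47.

47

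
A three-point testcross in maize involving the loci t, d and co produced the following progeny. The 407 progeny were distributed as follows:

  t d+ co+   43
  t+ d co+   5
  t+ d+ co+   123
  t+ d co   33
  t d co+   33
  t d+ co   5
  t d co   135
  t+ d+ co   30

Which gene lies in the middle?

The two most frequent reciprocal classes, t+ d+ co+ and t d co, are the parental types, so the F1 was t+ d+ co+ / t d co.
The two rarest classes, t+ d co+ and t d+ co, are the double crossovers. Comparing them with the parentals, only the d allele has switched, so d is the middle locus and the order is co – d – t.

d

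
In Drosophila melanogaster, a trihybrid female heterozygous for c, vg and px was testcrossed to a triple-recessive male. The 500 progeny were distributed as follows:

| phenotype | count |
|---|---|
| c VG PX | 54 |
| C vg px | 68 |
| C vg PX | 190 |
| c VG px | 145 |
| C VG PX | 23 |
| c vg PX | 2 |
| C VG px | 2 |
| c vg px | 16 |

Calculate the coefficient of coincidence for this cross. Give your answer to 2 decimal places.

The two most frequent reciprocal classes, c VG px and C vg PX, are the parental types, so the F1 was c VG px / C vg PX.
The two rarest classes, C VG px and c vg PX, are the double crossovers. Comparing them with the parentals, only the c allele has switched, so c is the middle locus and the order is vg – c – px.
vg–c: (39 + 4)/500 = 0.0860; c–px: (122 + 4)/500 = 0.2520.
Expected DCO frequency = 0.0860 × 0.2520 ≈ 0.02167; observed = 4/500 ≈ 0.00800.
Coefficient of coincidence = 0.00800/0.02167 ≈ 0.37.

0.37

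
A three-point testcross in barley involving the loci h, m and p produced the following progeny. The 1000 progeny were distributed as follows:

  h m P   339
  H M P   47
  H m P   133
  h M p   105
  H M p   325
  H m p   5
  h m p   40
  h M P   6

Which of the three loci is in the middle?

m

The two most frequent reciprocal classes, h m P and H M p, are the parental types, so the F1 was h m P / H M p.
The two rarest classes, h M P and H m p, are the double crossovers. Comparing them with the parentals, only the m allele has switched, so m is the middle locus and the order is p – m – h.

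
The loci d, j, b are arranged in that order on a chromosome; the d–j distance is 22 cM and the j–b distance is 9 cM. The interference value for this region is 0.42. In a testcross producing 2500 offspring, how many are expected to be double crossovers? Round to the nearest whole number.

Map distances give recombination frequencies of 0.220 and 0.090 for the two intervals.
With interference 0.42 (so coincidence = 0.58), expected double-crossover frequency = 0.220 × 0.090 × 0.58 = 0.01148.
Expected number = 0.01148 × 2500 = 28.71 ≈ 29.

29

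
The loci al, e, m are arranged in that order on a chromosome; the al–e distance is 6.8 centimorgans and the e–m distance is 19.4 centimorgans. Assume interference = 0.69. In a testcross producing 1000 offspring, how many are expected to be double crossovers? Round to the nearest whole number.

4

Map distances give recombination frequencies of 0.068 and 0.194 for the two intervals.
With interference 0.69 (so coincidence = 0.31), expected double-crossover frequency = 0.068 × 0.194 × 0.31 = 0.00409.
Expected number = 0.00409 × 1000 = 4.09 ≈ 4.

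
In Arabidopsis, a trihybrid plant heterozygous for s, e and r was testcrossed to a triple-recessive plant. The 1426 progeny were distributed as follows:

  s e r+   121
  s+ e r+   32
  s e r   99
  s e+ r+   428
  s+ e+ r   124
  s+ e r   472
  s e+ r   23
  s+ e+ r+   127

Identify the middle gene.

The two most frequent reciprocal classes, s+ e r and s e+ r+, are the parental types, so the F1 was s+ e r / s e+ r+.
The two rarest classes, s+ e r+ and s e+ r, are the double crossovers. Comparing them with the parentals, only the r allele has switched, so r is the middle locus and the order is e – r – s.

r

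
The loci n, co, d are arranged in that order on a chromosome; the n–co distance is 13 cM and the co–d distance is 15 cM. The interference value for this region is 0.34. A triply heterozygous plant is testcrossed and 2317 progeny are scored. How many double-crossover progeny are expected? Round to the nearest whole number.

Map distances give recombination frequencies of 0.130 and 0.150 for the two intervals.
With interference 0.34 (so coincidence = 0.66), expected double-crossover frequency = 0.130 × 0.150 × 0.66 = 0.01287.
Expected number = 0.01287 × 2317 = 29.82 ≈ 30.

30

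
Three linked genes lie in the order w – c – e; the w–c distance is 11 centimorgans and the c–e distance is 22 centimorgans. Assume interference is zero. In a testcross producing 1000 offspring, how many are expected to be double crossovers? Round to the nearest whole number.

24

Map distances give recombination frequencies of 0.110 and 0.220 for the two intervals.
With no interference, expected double-crossover frequency = 0.110 × 0.220 = 0.02420.
Expected number = 0.02420 × 1000 = 24.20 ≈ 24.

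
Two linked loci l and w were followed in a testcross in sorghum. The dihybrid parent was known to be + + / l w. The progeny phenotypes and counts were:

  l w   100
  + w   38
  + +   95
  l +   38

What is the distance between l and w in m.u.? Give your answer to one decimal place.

28.0 m.u.

The recombinant classes are + w and l +: 38 + 38 = 76.
Recombination frequency = 76/271 = 0.2804 ≈ 28.0%, i.e. 28.0 m.u.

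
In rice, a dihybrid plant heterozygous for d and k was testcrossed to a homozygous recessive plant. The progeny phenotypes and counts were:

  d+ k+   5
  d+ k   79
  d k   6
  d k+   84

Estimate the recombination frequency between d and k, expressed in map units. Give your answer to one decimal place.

The two most frequent classes, d+ k (79) and d k+ (84), are the parental types, so the F1 was d+ k / d k+.
The recombinant classes are d+ k+ and d k: 5 + 6 = 11.
Recombination frequency = 11/174 = 0.0632 ≈ 6.3%, i.e. 6.3 map units.

6.3 map units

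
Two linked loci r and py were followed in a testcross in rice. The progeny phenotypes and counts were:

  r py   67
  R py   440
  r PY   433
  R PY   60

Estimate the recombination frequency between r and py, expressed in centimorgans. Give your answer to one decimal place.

The two most frequent classes, R py (440) and r PY (433), are the parental types, so the F1 was R py / r PY.
The recombinant classes are R PY and r py: 60 + 67 = 127.
Recombination frequency = 127/1000 = 0.1270 ≈ 12.7%, i.e. 12.7 centimorgans.

12.7 centimorgans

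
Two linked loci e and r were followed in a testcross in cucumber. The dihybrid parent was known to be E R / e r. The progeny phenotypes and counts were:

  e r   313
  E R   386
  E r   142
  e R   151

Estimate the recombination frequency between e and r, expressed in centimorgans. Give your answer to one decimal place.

The recombinant classes are E r and e R: 142 + 151 = 293.
Recombination frequency = 293/992 = 0.2954 ≈ 29.5%, i.e. 29.5 centimorgans.

29.5 centimorgans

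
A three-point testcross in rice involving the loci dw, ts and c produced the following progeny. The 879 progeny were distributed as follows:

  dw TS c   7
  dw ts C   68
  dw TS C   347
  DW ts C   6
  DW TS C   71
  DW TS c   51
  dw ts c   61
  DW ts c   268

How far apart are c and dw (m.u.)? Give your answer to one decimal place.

16.5 m.u.

The two most frequent reciprocal classes, DW ts c and dw TS C, are the parental types, so the F1 was DW ts c / dw TS C.
The two rarest classes, DW ts C and dw TS c, are the double crossovers. Comparing them with the parentals, only the c allele has switched, so c is the middle locus and the order is dw – c – ts.
Crossovers in the dw–c interval produce the single-crossover classes dw ts c and DW TS C (61 + 71 = 132) plus the double crossovers (13).
RF(dw–c) = (132 + 13) / 879 = 145/879 = 0.1650 → 16.5 m.u.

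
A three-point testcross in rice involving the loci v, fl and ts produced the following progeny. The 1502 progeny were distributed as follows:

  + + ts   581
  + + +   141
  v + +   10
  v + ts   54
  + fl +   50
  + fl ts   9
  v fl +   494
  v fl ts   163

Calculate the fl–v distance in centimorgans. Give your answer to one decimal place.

8.2 centimorgans

The two most frequent reciprocal classes, + + ts and v fl +, are the parental types, so the F1 was + + ts / v fl +.
The two rarest classes, + fl ts and v + +, are the double crossovers. Comparing them with the parentals, only the fl allele has switched, so fl is the middle locus and the order is v – fl – ts.
Crossovers in the v–fl interval produce the single-crossover classes v + ts and + fl + (54 + 50 = 104) plus the double crossovers (19).
RF(v–fl) = (104 + 19) / 1502 = 123/1502 = 0.0819 → 8.2 centimorgans.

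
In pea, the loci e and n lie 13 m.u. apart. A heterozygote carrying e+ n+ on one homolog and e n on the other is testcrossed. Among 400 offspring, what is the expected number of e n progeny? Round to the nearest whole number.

A map distance of 13 m.u. corresponds to a recombination frequency of 0.130.
The F1 is e+ n+ / e n, so e n is a parental gamete class with expected frequency (1 − r)/2 = 0.870/2 = 0.4350.
Expected number = 0.4350 × 400 = 174.00 ≈ 174.

174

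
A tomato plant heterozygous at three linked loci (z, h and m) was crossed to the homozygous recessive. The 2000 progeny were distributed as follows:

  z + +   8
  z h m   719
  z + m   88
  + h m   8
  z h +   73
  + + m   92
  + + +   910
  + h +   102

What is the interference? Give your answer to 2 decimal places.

0.14

The two most frequent reciprocal classes, z h m and + + +, are the parental types, so the F1 was z h m / + + +.
The two rarest classes, + h m and z + +, are the double crossovers. Comparing them with the parentals, only the z allele has switched, so z is the middle locus and the order is h – z – m.
h–z: (190 + 16)/2000 = 0.1030; z–m: (165 + 16)/2000 = 0.0905.
Expected DCO frequency = 0.1030 × 0.0905 ≈ 0.00932; observed = 16/2000 ≈ 0.00800.
Coefficient of coincidence = 0.00800/0.00932 ≈ 0.86; interference = 1 − 0.86 = 0.14.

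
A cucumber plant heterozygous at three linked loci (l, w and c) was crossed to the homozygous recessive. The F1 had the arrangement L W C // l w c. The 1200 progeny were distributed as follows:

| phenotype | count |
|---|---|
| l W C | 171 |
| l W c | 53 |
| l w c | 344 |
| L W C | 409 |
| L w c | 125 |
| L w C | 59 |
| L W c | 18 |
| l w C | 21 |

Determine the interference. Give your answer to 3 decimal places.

0.075

The two rarest classes, L W c and l w C, are the double crossovers. Comparing them with the parentals, only the c allele has switched, so c is the middle locus and the order is l – c – w.
l–c: (296 + 39)/1200 = 0.2792; c–w: (112 + 39)/1200 = 0.1258.
Expected DCO frequency = 0.2792 × 0.1258 ≈ 0.03512; observed = 39/1200 ≈ 0.03250.
Coefficient of coincidence = 0.03250/0.03512 ≈ 0.925; interference = 1 − 0.925 = 0.075.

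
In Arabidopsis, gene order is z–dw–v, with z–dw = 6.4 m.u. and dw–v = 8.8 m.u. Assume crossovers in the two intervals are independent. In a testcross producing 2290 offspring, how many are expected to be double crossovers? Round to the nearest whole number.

13

Map distances give recombination frequencies of 0.064 and 0.088 for the two intervals.
With no interference, expected double-crossover frequency = 0.064 × 0.088 = 0.00563.
Expected number = 0.00563 × 2290 = 12.90 ≈ 13.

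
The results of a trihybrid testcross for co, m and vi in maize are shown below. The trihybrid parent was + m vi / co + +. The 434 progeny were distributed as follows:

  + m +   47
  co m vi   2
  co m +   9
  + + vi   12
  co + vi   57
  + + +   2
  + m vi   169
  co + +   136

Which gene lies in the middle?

co

The two rarest classes, co m vi and + + +, are the double crossovers. Comparing them with the parentals, only the co allele has switched, so co is the middle locus and the order is vi – co – m.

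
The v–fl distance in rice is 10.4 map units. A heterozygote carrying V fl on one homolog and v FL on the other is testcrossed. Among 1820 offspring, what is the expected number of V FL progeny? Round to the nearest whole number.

95

A map distance of 10.4 map units corresponds to a recombination frequency of 0.104.
The F1 is V fl / v FL, so V FL is a recombinant gamete class with expected frequency r/2 = 0.104/2 = 0.0520.
Expected number = 0.0520 × 1820 = 94.64 ≈ 95.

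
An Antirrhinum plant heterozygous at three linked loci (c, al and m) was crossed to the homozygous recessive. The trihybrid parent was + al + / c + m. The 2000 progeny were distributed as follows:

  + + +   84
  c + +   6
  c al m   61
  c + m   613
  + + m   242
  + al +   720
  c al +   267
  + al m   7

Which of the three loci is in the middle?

m

The two rarest classes, + al m and c + +, are the double crossovers. Comparing them with the parentals, only the m allele has switched, so m is the middle locus and the order is c – m – al.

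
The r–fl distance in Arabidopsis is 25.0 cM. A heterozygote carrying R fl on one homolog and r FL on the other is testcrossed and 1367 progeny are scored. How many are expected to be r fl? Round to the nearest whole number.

171

A map distance of 25.0 cM corresponds to a recombination frequency of 0.250.
The F1 is R fl / r FL, so r fl is a recombinant gamete class with expected frequency r/2 = 0.250/2 = 0.1250.
Expected number = 0.1250 × 1367 = 170.88 ≈ 171.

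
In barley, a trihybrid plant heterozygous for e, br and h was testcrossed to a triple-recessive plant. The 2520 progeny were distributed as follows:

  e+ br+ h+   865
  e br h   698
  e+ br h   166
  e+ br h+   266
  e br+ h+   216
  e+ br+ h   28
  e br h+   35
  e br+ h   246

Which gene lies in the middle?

The two most frequent reciprocal classes, e+ br+ h+ and e br h, are the parental types, so the F1 was e+ br+ h+ / e br h.
The two rarest classes, e+ br+ h and e br h+, are the double crossovers. Comparing them with the parentals, only the h allele has switched, so h is the middle locus and the order is br – h – e.

h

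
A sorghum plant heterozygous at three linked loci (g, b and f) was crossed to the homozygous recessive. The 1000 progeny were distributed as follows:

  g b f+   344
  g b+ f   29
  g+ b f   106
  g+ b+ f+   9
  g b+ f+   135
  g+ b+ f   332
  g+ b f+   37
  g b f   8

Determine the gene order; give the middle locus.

f

The two most frequent reciprocal classes, g b f+ and g+ b+ f, are the parental types, so the F1 was g b f+ / g+ b+ f.
The two rarest classes, g b f and g+ b+ f+, are the double crossovers. Comparing them with the parentals, only the f allele has switched, so f is the middle locus and the order is b – f – g.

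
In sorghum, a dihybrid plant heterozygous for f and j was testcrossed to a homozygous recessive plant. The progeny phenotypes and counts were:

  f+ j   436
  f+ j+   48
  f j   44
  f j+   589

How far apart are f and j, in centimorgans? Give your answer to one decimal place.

8.2 centimorgans

The two most frequent classes, f+ j (436) and f j+ (589), are the parental types, so the F1 was f+ j / f j+.
The recombinant classes are f+ j+ and f j: 48 + 44 = 92.
Recombination frequency = 92/1117 = 0.0824 ≈ 8.2%, i.e. 8.2 centimorgans.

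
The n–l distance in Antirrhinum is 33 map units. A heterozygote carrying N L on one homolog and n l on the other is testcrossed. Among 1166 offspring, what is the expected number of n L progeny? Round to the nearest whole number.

192

A map distance of 33 map units corresponds to a recombination frequency of 0.330.
The F1 is N L / n l, so n L is a recombinant gamete class with expected frequency r/2 = 0.330/2 = 0.1650.
Expected number = 0.1650 × 1166 = 192.39 ≈ 192.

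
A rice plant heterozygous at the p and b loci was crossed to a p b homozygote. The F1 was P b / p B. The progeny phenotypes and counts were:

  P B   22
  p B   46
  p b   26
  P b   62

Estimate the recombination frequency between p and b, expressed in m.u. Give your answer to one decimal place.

30.8 m.u.

The recombinant classes are P B and p b: 22 + 26 = 48.
Recombination frequency = 48/156 = 0.3077 ≈ 30.8%, i.e. 30.8 m.u.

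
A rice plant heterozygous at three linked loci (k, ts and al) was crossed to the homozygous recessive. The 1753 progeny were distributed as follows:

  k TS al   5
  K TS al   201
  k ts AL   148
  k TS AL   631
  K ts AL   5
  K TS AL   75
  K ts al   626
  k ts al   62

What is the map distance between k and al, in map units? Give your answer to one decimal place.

8.4 map units

The two most frequent reciprocal classes, k TS AL and K ts al, are the parental types, so the F1 was k TS AL / K ts al.
The two rarest classes, k TS al and K ts AL, are the double crossovers. Comparing them with the parentals, only the al allele has switched, so al is the middle locus and the order is k – al – ts.
Crossovers in the k–al interval produce the single-crossover classes K TS AL and k ts al (75 + 62 = 137) plus the double crossovers (10).
RF(k–al) = (137 + 10) / 1753 = 147/1753 = 0.0839 → 8.4 map units.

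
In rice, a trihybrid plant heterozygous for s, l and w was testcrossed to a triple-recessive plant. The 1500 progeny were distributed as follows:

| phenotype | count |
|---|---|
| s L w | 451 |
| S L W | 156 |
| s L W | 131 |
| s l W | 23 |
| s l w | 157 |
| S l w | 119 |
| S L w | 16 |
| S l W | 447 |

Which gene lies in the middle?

s

The two most frequent reciprocal classes, S l W and s L w, are the parental types, so the F1 was S l W / s L w.
The two rarest classes, s l W and S L w, are the double crossovers. Comparing them with the parentals, only the s allele has switched, so s is the middle locus and the order is w – s – l.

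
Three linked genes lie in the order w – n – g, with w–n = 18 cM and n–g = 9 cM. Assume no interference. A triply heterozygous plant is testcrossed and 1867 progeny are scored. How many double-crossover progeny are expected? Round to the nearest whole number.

Map distances give recombination frequencies of 0.180 and 0.090 for the two intervals.
With no interference, expected double-crossover frequency = 0.180 × 0.090 = 0.01620.
Expected number = 0.01620 × 1867 = 30.25 ≈ 30.

30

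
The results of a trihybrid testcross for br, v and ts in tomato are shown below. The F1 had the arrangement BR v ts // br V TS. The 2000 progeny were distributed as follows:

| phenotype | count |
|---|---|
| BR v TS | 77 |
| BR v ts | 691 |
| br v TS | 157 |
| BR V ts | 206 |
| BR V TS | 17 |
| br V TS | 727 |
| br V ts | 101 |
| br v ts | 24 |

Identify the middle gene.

br

The two rarest classes, br v ts and BR V TS, are the double crossovers. Comparing them with the parentals, only the br allele has switched, so br is the middle locus and the order is v – br – ts.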